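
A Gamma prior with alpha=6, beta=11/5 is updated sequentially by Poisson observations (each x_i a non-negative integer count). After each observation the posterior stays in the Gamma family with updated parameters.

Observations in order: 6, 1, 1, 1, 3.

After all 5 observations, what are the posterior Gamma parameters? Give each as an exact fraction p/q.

alpha=18, beta=36/5

obs 1: x=6 → posterior Gamma(12, 16/5)
obs 2: x=1 → posterior Gamma(13, 21/5)
obs 3: x=1 → posterior Gamma(14, 26/5)
obs 4: x=1 → posterior Gamma(15, 31/5)
obs 5: x=3 → posterior Gamma(18, 36/5)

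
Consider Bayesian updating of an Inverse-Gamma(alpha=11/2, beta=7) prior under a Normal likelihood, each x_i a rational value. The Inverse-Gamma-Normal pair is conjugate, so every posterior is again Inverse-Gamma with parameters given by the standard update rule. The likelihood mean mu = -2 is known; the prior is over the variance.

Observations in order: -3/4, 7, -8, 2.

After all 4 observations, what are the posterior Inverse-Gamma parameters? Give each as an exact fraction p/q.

obs 1: x=-3/4 → posterior Inverse-Gamma(6, 249/32)
obs 2: x=7 → posterior Inverse-Gamma(13/2, 1545/32)
obs 3: x=-8 → posterior Inverse-Gamma(7, 2121/32)
obs 4: x=2 → posterior Inverse-Gamma(15/2, 2377/32)

alpha=15/2, beta=2377/32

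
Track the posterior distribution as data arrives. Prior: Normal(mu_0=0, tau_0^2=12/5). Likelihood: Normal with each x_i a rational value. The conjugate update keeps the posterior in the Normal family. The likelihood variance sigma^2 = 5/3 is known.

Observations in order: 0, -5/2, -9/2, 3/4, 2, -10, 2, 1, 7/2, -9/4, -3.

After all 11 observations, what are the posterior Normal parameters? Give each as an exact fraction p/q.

mu_0=-468/421, tau_0^2=60/421

obs 1: x=0 → posterior Normal(0, 60/61)
obs 2: x=-5/2 → posterior Normal(-90/97, 60/97)
obs 3: x=-9/2 → posterior Normal(-36/19, 60/133)
obs 4: x=3/4 → posterior Normal(-225/169, 60/169)
obs 5: x=2 → posterior Normal(-153/205, 12/41)
obs 6: x=-10 → posterior Normal(-513/241, 60/241)
obs 7: x=2 → posterior Normal(-441/277, 60/277)
obs 8: x=1 → posterior Normal(-405/313, 60/313)
obs 9: x=7/2 → posterior Normal(-279/349, 60/349)
obs 10: x=-9/4 → posterior Normal(-72/77, 12/77)
obs 11: x=-3 → posterior Normal(-468/421, 60/421)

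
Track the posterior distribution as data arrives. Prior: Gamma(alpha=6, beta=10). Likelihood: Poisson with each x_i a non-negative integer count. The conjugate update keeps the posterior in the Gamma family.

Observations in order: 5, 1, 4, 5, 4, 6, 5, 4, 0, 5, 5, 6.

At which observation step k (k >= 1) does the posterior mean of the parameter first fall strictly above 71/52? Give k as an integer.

obs 1: x=5 → posterior Gamma(11, 11)
obs 2: x=1 → posterior Gamma(12, 12)
obs 3: x=4 → posterior Gamma(16, 13)
obs 4: x=5 → posterior Gamma(21, 14)
obs 5: x=4 → posterior Gamma(25, 15)
obs 6: x=6 → posterior Gamma(31, 16)
obs 7: x=5 → posterior Gamma(36, 17)
obs 8: x=4 → posterior Gamma(40, 18)
obs 9: x=0 → posterior Gamma(40, 19)
obs 10: x=5 → posterior Gamma(45, 20)
obs 11: x=5 → posterior Gamma(50, 21)
obs 12: x=6 → posterior Gamma(56, 22)

k = 4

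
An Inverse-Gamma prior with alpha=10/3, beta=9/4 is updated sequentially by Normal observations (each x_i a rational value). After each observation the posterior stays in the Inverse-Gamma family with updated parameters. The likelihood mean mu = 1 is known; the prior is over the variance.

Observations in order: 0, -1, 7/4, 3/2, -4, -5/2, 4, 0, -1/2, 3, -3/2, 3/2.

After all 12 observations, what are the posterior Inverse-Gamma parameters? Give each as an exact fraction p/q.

obs 1: x=0 → posterior Inverse-Gamma(23/6, 11/4)
obs 2: x=-1 → posterior Inverse-Gamma(13/3, 19/4)
obs 3: x=7/4 → posterior Inverse-Gamma(29/6, 161/32)
obs 4: x=3/2 → posterior Inverse-Gamma(16/3, 165/32)
obs 5: x=-4 → posterior Inverse-Gamma(35/6, 565/32)
obs 6: x=-5/2 → posterior Inverse-Gamma(19/3, 761/32)
obs 7: x=4 → posterior Inverse-Gamma(41/6, 905/32)
obs 8: x=0 → posterior Inverse-Gamma(22/3, 921/32)
obs 9: x=-1/2 → posterior Inverse-Gamma(47/6, 957/32)
obs 10: x=3 → posterior Inverse-Gamma(25/3, 1021/32)
obs 11: x=-3/2 → posterior Inverse-Gamma(53/6, 1121/32)
obs 12: x=3/2 → posterior Inverse-Gamma(28/3, 1125/32)

alpha=28/3, beta=1125/32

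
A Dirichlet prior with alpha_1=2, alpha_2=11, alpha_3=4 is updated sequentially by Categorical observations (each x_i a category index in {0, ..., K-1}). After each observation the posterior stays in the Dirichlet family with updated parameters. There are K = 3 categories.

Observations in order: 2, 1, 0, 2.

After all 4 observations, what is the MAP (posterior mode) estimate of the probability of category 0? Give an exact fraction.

obs 1: x=2 → posterior Dirichlet(2, 11, 5)
obs 2: x=1 → posterior Dirichlet(2, 12, 5)
obs 3: x=0 → posterior Dirichlet(3, 12, 5)
obs 4: x=2 → posterior Dirichlet(3, 12, 6)

1/9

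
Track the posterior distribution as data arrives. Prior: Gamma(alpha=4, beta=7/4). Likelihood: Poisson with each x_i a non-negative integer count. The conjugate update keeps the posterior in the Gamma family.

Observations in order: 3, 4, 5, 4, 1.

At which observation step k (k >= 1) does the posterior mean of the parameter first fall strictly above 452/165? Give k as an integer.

obs 1: x=3 → posterior Gamma(7, 11/4)
obs 2: x=4 → posterior Gamma(11, 15/4)
obs 3: x=5 → posterior Gamma(16, 19/4)
obs 4: x=4 → posterior Gamma(20, 23/4)
obs 5: x=1 → posterior Gamma(21, 27/4)

k = 2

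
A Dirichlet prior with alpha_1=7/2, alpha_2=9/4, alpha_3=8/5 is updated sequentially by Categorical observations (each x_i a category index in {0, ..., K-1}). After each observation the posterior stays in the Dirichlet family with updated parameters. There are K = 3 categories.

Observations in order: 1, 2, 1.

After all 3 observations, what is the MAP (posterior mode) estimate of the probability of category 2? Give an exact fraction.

32/147

obs 1: x=1 → posterior Dirichlet(7/2, 13/4, 8/5)
obs 2: x=2 → posterior Dirichlet(7/2, 13/4, 13/5)
obs 3: x=1 → posterior Dirichlet(7/2, 17/4, 13/5)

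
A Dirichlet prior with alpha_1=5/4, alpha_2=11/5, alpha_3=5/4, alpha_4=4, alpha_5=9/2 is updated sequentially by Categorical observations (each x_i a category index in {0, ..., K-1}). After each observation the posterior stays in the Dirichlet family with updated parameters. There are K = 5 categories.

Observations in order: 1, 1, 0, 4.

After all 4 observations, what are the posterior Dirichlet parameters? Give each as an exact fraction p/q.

obs 1: x=1 → posterior Dirichlet(5/4, 16/5, 5/4, 4, 9/2)
obs 2: x=1 → posterior Dirichlet(5/4, 21/5, 5/4, 4, 9/2)
obs 3: x=0 → posterior Dirichlet(9/4, 21/5, 5/4, 4, 9/2)
obs 4: x=4 → posterior Dirichlet(9/4, 21/5, 5/4, 4, 11/2)

alpha_1=9/4, alpha_2=21/5, alpha_3=5/4, alpha_4=4, alpha_5=11/2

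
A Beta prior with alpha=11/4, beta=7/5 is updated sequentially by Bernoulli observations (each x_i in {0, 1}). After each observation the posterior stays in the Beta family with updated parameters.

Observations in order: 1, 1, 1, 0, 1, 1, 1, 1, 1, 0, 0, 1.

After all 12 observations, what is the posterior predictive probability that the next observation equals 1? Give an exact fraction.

235/323

obs 1: x=1 → posterior Beta(15/4, 7/5)
obs 2: x=1 → posterior Beta(19/4, 7/5)
obs 3: x=1 → posterior Beta(23/4, 7/5)
obs 4: x=0 → posterior Beta(23/4, 12/5)
obs 5: x=1 → posterior Beta(27/4, 12/5)
obs 6: x=1 → posterior Beta(31/4, 12/5)
obs 7: x=1 → posterior Beta(35/4, 12/5)
obs 8: x=1 → posterior Beta(39/4, 12/5)
obs 9: x=1 → posterior Beta(43/4, 12/5)
obs 10: x=0 → posterior Beta(43/4, 17/5)
obs 11: x=0 → posterior Beta(43/4, 22/5)
obs 12: x=1 → posterior Beta(47/4, 22/5)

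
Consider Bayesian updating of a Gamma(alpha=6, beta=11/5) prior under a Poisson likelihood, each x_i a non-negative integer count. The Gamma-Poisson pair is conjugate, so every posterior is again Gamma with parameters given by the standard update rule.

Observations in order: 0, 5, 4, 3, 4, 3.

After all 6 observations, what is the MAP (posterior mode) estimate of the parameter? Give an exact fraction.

120/41

obs 1: x=0 → posterior Gamma(6, 16/5)
obs 2: x=5 → posterior Gamma(11, 21/5)
obs 3: x=4 → posterior Gamma(15, 26/5)
obs 4: x=3 → posterior Gamma(18, 31/5)
obs 5: x=4 → posterior Gamma(22, 36/5)
obs 6: x=3 → posterior Gamma(25, 41/5)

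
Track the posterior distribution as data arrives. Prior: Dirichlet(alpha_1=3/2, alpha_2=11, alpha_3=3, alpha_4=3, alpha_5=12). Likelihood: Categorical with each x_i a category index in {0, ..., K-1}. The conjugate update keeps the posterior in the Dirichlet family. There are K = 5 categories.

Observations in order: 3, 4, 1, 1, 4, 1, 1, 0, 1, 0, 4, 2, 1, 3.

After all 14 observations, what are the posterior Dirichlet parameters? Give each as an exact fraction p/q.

alpha_1=7/2, alpha_2=17, alpha_3=4, alpha_4=5, alpha_5=15

obs 1: x=3 → posterior Dirichlet(3/2, 11, 3, 4, 12)
obs 2: x=4 → posterior Dirichlet(3/2, 11, 3, 4, 13)
obs 3: x=1 → posterior Dirichlet(3/2, 12, 3, 4, 13)
obs 4: x=1 → posterior Dirichlet(3/2, 13, 3, 4, 13)
obs 5: x=4 → posterior Dirichlet(3/2, 13, 3, 4, 14)
obs 6: x=1 → posterior Dirichlet(3/2, 14, 3, 4, 14)
obs 7: x=1 → posterior Dirichlet(3/2, 15, 3, 4, 14)
obs 8: x=0 → posterior Dirichlet(5/2, 15, 3, 4, 14)
obs 9: x=1 → posterior Dirichlet(5/2, 16, 3, 4, 14)
obs 10: x=0 → posterior Dirichlet(7/2, 16, 3, 4, 14)
obs 11: x=4 → posterior Dirichlet(7/2, 16, 3, 4, 15)
obs 12: x=2 → posterior Dirichlet(7/2, 16, 4, 4, 15)
obs 13: x=1 → posterior Dirichlet(7/2, 17, 4, 4, 15)
obs 14: x=3 → posterior Dirichlet(7/2, 17, 4, 5, 15)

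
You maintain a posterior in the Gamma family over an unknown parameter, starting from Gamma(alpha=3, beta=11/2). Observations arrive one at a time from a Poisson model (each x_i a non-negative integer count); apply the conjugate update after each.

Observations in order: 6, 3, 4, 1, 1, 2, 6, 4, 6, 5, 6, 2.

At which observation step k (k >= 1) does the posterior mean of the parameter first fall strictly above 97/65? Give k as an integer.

obs 1: x=6 → posterior Gamma(9, 13/2)
obs 2: x=3 → posterior Gamma(12, 15/2)
obs 3: x=4 → posterior Gamma(16, 17/2)
obs 4: x=1 → posterior Gamma(17, 19/2)
obs 5: x=1 → posterior Gamma(18, 21/2)
obs 6: x=2 → posterior Gamma(20, 23/2)
obs 7: x=6 → posterior Gamma(26, 25/2)
obs 8: x=4 → posterior Gamma(30, 27/2)
obs 9: x=6 → posterior Gamma(36, 29/2)
obs 10: x=5 → posterior Gamma(41, 31/2)
obs 11: x=6 → posterior Gamma(47, 33/2)
obs 12: x=2 → posterior Gamma(49, 35/2)

k = 2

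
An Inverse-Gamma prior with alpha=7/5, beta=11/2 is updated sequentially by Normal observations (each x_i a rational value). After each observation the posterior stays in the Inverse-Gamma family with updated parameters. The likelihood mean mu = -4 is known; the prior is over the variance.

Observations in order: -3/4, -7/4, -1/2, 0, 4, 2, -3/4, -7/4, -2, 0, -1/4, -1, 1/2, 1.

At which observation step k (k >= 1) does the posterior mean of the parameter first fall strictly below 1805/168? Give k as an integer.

k = 2

obs 1: x=-3/4 → posterior Inverse-Gamma(19/10, 345/32)
obs 2: x=-7/4 → posterior Inverse-Gamma(12/5, 213/16)
obs 3: x=-1/2 → posterior Inverse-Gamma(29/10, 311/16)
obs 4: x=0 → posterior Inverse-Gamma(17/5, 439/16)
obs 5: x=4 → posterior Inverse-Gamma(39/10, 951/16)
obs 6: x=2 → posterior Inverse-Gamma(22/5, 1239/16)
obs 7: x=-3/4 → posterior Inverse-Gamma(49/10, 2647/32)
obs 8: x=-7/4 → posterior Inverse-Gamma(27/5, 341/4)
obs 9: x=-2 → posterior Inverse-Gamma(59/10, 349/4)
obs 10: x=0 → posterior Inverse-Gamma(32/5, 381/4)
obs 11: x=-1/4 → posterior Inverse-Gamma(69/10, 3273/32)
obs 12: x=-1 → posterior Inverse-Gamma(37/5, 3417/32)
obs 13: x=1/2 → posterior Inverse-Gamma(79/10, 3741/32)
obs 14: x=1 → posterior Inverse-Gamma(42/5, 4141/32)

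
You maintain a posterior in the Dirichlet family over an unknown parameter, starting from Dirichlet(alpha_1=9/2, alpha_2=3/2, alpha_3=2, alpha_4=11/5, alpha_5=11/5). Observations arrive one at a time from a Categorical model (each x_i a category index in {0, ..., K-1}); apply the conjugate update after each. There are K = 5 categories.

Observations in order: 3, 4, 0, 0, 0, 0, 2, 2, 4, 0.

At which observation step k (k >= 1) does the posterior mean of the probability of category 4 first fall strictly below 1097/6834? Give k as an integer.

k = 8

obs 1: x=3 → posterior Dirichlet(9/2, 3/2, 2, 16/5, 11/5)
obs 2: x=4 → posterior Dirichlet(9/2, 3/2, 2, 16/5, 16/5)
obs 3: x=0 → posterior Dirichlet(11/2, 3/2, 2, 16/5, 16/5)
obs 4: x=0 → posterior Dirichlet(13/2, 3/2, 2, 16/5, 16/5)
obs 5: x=0 → posterior Dirichlet(15/2, 3/2, 2, 16/5, 16/5)
obs 6: x=0 → posterior Dirichlet(17/2, 3/2, 2, 16/5, 16/5)
obs 7: x=2 → posterior Dirichlet(17/2, 3/2, 3, 16/5, 16/5)
obs 8: x=2 → posterior Dirichlet(17/2, 3/2, 4, 16/5, 16/5)
obs 9: x=4 → posterior Dirichlet(17/2, 3/2, 4, 16/5, 21/5)
obs 10: x=0 → posterior Dirichlet(19/2, 3/2, 4, 16/5, 21/5)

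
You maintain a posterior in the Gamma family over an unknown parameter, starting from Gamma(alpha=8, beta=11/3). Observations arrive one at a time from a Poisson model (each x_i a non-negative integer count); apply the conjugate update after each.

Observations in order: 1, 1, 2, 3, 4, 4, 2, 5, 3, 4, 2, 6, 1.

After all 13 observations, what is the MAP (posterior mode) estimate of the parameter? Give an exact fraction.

obs 1: x=1 → posterior Gamma(9, 14/3)
obs 2: x=1 → posterior Gamma(10, 17/3)
obs 3: x=2 → posterior Gamma(12, 20/3)
obs 4: x=3 → posterior Gamma(15, 23/3)
obs 5: x=4 → posterior Gamma(19, 26/3)
obs 6: x=4 → posterior Gamma(23, 29/3)
obs 7: x=2 → posterior Gamma(25, 32/3)
obs 8: x=5 → posterior Gamma(30, 35/3)
obs 9: x=3 → posterior Gamma(33, 38/3)
obs 10: x=4 → posterior Gamma(37, 41/3)
obs 11: x=2 → posterior Gamma(39, 44/3)
obs 12: x=6 → posterior Gamma(45, 47/3)
obs 13: x=1 → posterior Gamma(46, 50/3)

27/10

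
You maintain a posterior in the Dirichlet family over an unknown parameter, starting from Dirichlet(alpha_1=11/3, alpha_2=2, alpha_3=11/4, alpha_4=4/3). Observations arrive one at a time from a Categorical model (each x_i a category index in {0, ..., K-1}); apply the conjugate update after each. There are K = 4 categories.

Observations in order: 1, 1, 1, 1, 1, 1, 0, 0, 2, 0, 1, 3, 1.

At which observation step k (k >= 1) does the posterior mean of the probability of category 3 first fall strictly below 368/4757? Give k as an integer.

obs 1: x=1 → posterior Dirichlet(11/3, 3, 11/4, 4/3)
obs 2: x=1 → posterior Dirichlet(11/3, 4, 11/4, 4/3)
obs 3: x=1 → posterior Dirichlet(11/3, 5, 11/4, 4/3)
obs 4: x=1 → posterior Dirichlet(11/3, 6, 11/4, 4/3)
obs 5: x=1 → posterior Dirichlet(11/3, 7, 11/4, 4/3)
obs 6: x=1 → posterior Dirichlet(11/3, 8, 11/4, 4/3)
obs 7: x=0 → posterior Dirichlet(14/3, 8, 11/4, 4/3)
obs 8: x=0 → posterior Dirichlet(17/3, 8, 11/4, 4/3)
obs 9: x=2 → posterior Dirichlet(17/3, 8, 15/4, 4/3)
obs 10: x=0 → posterior Dirichlet(20/3, 8, 15/4, 4/3)
obs 11: x=1 → posterior Dirichlet(20/3, 9, 15/4, 4/3)
obs 12: x=3 → posterior Dirichlet(20/3, 9, 15/4, 7/3)
obs 13: x=1 → posterior Dirichlet(20/3, 10, 15/4, 7/3)

k = 8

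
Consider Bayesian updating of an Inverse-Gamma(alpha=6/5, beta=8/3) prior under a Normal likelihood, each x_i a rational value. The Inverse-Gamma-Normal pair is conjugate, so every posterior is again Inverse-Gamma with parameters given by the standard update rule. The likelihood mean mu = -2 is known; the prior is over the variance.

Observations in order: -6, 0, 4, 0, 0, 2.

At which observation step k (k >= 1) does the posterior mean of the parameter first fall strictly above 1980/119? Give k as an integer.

obs 1: x=-6 → posterior Inverse-Gamma(17/10, 32/3)
obs 2: x=0 → posterior Inverse-Gamma(11/5, 38/3)
obs 3: x=4 → posterior Inverse-Gamma(27/10, 92/3)
obs 4: x=0 → posterior Inverse-Gamma(16/5, 98/3)
obs 5: x=0 → posterior Inverse-Gamma(37/10, 104/3)
obs 6: x=2 → posterior Inverse-Gamma(21/5, 128/3)

k = 3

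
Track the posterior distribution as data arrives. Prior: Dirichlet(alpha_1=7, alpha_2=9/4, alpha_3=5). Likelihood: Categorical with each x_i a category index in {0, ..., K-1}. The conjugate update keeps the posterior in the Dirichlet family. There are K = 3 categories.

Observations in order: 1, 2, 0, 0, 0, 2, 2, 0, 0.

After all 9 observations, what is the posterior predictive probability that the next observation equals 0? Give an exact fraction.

16/31

obs 1: x=1 → posterior Dirichlet(7, 13/4, 5)
obs 2: x=2 → posterior Dirichlet(7, 13/4, 6)
obs 3: x=0 → posterior Dirichlet(8, 13/4, 6)
obs 4: x=0 → posterior Dirichlet(9, 13/4, 6)
obs 5: x=0 → posterior Dirichlet(10, 13/4, 6)
obs 6: x=2 → posterior Dirichlet(10, 13/4, 7)
obs 7: x=2 → posterior Dirichlet(10, 13/4, 8)
obs 8: x=0 → posterior Dirichlet(11, 13/4, 8)
obs 9: x=0 → posterior Dirichlet(12, 13/4, 8)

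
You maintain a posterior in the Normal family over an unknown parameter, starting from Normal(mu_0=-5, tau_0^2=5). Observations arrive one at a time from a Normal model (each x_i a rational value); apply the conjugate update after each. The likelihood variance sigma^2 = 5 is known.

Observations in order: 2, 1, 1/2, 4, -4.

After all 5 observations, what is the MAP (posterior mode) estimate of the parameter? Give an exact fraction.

obs 1: x=2 → posterior Normal(-3/2, 5/2)
obs 2: x=1 → posterior Normal(-2/3, 5/3)
obs 3: x=1/2 → posterior Normal(-3/8, 5/4)
obs 4: x=4 → posterior Normal(1/2, 1)
obs 5: x=-4 → posterior Normal(-1/4, 5/6)

-1/4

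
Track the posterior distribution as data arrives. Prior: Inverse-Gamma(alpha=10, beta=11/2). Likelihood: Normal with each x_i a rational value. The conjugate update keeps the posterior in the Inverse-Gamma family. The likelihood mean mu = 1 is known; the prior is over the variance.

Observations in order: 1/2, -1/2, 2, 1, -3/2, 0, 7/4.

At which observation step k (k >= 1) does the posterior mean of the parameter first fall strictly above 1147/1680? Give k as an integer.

obs 1: x=1/2 → posterior Inverse-Gamma(21/2, 45/8)
obs 2: x=-1/2 → posterior Inverse-Gamma(11, 27/4)
obs 3: x=2 → posterior Inverse-Gamma(23/2, 29/4)
obs 4: x=1 → posterior Inverse-Gamma(12, 29/4)
obs 5: x=-3/2 → posterior Inverse-Gamma(25/2, 83/8)
obs 6: x=0 → posterior Inverse-Gamma(13, 87/8)
obs 7: x=7/4 → posterior Inverse-Gamma(27/2, 357/32)

k = 3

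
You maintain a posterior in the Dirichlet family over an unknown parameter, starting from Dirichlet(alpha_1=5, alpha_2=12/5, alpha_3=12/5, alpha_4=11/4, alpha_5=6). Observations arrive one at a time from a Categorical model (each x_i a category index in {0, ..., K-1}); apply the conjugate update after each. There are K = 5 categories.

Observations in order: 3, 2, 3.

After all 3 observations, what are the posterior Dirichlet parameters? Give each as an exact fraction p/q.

alpha_1=5, alpha_2=12/5, alpha_3=17/5, alpha_4=19/4, alpha_5=6

obs 1: x=3 → posterior Dirichlet(5, 12/5, 12/5, 15/4, 6)
obs 2: x=2 → posterior Dirichlet(5, 12/5, 17/5, 15/4, 6)
obs 3: x=3 → posterior Dirichlet(5, 12/5, 17/5, 19/4, 6)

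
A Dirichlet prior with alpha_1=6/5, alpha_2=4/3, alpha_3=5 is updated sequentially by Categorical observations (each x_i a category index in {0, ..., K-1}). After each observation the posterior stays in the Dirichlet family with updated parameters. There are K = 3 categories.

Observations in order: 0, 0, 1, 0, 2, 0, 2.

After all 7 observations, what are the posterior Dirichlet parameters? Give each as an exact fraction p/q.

alpha_1=26/5, alpha_2=7/3, alpha_3=7

obs 1: x=0 → posterior Dirichlet(11/5, 4/3, 5)
obs 2: x=0 → posterior Dirichlet(16/5, 4/3, 5)
obs 3: x=1 → posterior Dirichlet(16/5, 7/3, 5)
obs 4: x=0 → posterior Dirichlet(21/5, 7/3, 5)
obs 5: x=2 → posterior Dirichlet(21/5, 7/3, 6)
obs 6: x=0 → posterior Dirichlet(26/5, 7/3, 6)
obs 7: x=2 → posterior Dirichlet(26/5, 7/3, 7)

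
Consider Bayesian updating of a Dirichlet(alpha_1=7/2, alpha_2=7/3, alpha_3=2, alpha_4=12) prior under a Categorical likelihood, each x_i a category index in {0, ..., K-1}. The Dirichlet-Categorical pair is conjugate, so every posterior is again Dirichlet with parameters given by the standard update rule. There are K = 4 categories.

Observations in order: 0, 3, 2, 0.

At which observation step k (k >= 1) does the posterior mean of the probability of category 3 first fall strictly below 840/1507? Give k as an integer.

k = 4

obs 1: x=0 → posterior Dirichlet(9/2, 7/3, 2, 12)
obs 2: x=3 → posterior Dirichlet(9/2, 7/3, 2, 13)
obs 3: x=2 → posterior Dirichlet(9/2, 7/3, 3, 13)
obs 4: x=0 → posterior Dirichlet(11/2, 7/3, 3, 13)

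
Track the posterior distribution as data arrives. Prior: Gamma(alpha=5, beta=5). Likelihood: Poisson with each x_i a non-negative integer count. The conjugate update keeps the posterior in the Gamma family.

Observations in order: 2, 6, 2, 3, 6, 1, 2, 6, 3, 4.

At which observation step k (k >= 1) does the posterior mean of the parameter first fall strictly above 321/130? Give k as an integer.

obs 1: x=2 → posterior Gamma(7, 6)
obs 2: x=6 → posterior Gamma(13, 7)
obs 3: x=2 → posterior Gamma(15, 8)
obs 4: x=3 → posterior Gamma(18, 9)
obs 5: x=6 → posterior Gamma(24, 10)
obs 6: x=1 → posterior Gamma(25, 11)
obs 7: x=2 → posterior Gamma(27, 12)
obs 8: x=6 → posterior Gamma(33, 13)
obs 9: x=3 → posterior Gamma(36, 14)
obs 10: x=4 → posterior Gamma(40, 15)

k = 8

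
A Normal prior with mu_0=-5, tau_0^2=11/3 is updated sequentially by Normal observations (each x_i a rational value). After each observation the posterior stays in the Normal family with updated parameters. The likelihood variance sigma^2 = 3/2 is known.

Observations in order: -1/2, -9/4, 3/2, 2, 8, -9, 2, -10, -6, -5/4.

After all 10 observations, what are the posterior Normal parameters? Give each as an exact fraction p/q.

mu_0=-386/229, tau_0^2=33/229

obs 1: x=-1/2 → posterior Normal(-56/31, 33/31)
obs 2: x=-9/4 → posterior Normal(-211/106, 33/53)
obs 3: x=3/2 → posterior Normal(-29/30, 11/25)
obs 4: x=2 → posterior Normal(-57/194, 33/97)
obs 5: x=8 → posterior Normal(295/238, 33/119)
obs 6: x=-9 → posterior Normal(-101/282, 11/47)
obs 7: x=2 → posterior Normal(-13/326, 33/163)
obs 8: x=-10 → posterior Normal(-453/370, 33/185)
obs 9: x=-6 → posterior Normal(-239/138, 11/69)
obs 10: x=-5/4 → posterior Normal(-386/229, 33/229)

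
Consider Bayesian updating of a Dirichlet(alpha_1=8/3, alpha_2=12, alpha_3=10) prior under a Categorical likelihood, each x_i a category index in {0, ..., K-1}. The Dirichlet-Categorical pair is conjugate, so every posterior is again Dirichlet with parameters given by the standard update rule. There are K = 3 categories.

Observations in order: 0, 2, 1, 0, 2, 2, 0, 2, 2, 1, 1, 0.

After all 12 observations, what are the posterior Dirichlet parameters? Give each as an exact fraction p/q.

obs 1: x=0 → posterior Dirichlet(11/3, 12, 10)
obs 2: x=2 → posterior Dirichlet(11/3, 12, 11)
obs 3: x=1 → posterior Dirichlet(11/3, 13, 11)
obs 4: x=0 → posterior Dirichlet(14/3, 13, 11)
obs 5: x=2 → posterior Dirichlet(14/3, 13, 12)
obs 6: x=2 → posterior Dirichlet(14/3, 13, 13)
obs 7: x=0 → posterior Dirichlet(17/3, 13, 13)
obs 8: x=2 → posterior Dirichlet(17/3, 13, 14)
obs 9: x=2 → posterior Dirichlet(17/3, 13, 15)
obs 10: x=1 → posterior Dirichlet(17/3, 14, 15)
obs 11: x=1 → posterior Dirichlet(17/3, 15, 15)
obs 12: x=0 → posterior Dirichlet(20/3, 15, 15)

alpha_1=20/3, alpha_2=15, alpha_3=15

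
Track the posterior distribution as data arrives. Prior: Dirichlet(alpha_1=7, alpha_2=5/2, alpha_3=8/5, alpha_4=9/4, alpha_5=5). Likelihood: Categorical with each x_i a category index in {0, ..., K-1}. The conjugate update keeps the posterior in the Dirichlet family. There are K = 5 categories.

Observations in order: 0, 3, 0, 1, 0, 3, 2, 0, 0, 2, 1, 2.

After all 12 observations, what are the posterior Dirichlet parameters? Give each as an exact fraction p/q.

alpha_1=12, alpha_2=9/2, alpha_3=23/5, alpha_4=17/4, alpha_5=5

obs 1: x=0 → posterior Dirichlet(8, 5/2, 8/5, 9/4, 5)
obs 2: x=3 → posterior Dirichlet(8, 5/2, 8/5, 13/4, 5)
obs 3: x=0 → posterior Dirichlet(9, 5/2, 8/5, 13/4, 5)
obs 4: x=1 → posterior Dirichlet(9, 7/2, 8/5, 13/4, 5)
obs 5: x=0 → posterior Dirichlet(10, 7/2, 8/5, 13/4, 5)
obs 6: x=3 → posterior Dirichlet(10, 7/2, 8/5, 17/4, 5)
obs 7: x=2 → posterior Dirichlet(10, 7/2, 13/5, 17/4, 5)
obs 8: x=0 → posterior Dirichlet(11, 7/2, 13/5, 17/4, 5)
obs 9: x=0 → posterior Dirichlet(12, 7/2, 13/5, 17/4, 5)
obs 10: x=2 → posterior Dirichlet(12, 7/2, 18/5, 17/4, 5)
obs 11: x=1 → posterior Dirichlet(12, 9/2, 18/5, 17/4, 5)
obs 12: x=2 → posterior Dirichlet(12, 9/2, 23/5, 17/4, 5)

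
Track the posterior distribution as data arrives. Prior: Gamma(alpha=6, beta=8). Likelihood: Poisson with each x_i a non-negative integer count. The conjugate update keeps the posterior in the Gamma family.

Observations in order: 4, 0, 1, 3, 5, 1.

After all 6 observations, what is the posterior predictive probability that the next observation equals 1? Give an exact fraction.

334673021701139206242304/997577019023895263671875

obs 1: x=4 → posterior Gamma(10, 9)
obs 2: x=0 → posterior Gamma(10, 10)
obs 3: x=1 → posterior Gamma(11, 11)
obs 4: x=3 → posterior Gamma(14, 12)
obs 5: x=5 → posterior Gamma(19, 13)
obs 6: x=1 → posterior Gamma(20, 14)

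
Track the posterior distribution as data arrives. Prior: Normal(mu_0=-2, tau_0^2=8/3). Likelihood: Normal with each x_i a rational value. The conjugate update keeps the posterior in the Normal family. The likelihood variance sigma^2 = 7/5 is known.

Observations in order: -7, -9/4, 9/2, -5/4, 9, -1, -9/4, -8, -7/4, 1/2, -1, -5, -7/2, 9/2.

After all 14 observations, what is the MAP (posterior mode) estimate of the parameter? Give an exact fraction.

obs 1: x=-7 → posterior Normal(-322/61, 56/61)
obs 2: x=-9/4 → posterior Normal(-412/101, 56/101)
obs 3: x=9/2 → posterior Normal(-232/141, 56/141)
obs 4: x=-5/4 → posterior Normal(-282/181, 56/181)
obs 5: x=9 → posterior Normal(6/17, 56/221)
obs 6: x=-1 → posterior Normal(38/261, 56/261)
obs 7: x=-9/4 → posterior Normal(-52/301, 8/43)
obs 8: x=-8 → posterior Normal(-12/11, 56/341)
obs 9: x=-7/4 → posterior Normal(-442/381, 56/381)
obs 10: x=1/2 → posterior Normal(-422/421, 56/421)
obs 11: x=-1 → posterior Normal(-462/461, 56/461)
obs 12: x=-5 → posterior Normal(-662/501, 56/501)
obs 13: x=-7/2 → posterior Normal(-802/541, 56/541)
obs 14: x=9/2 → posterior Normal(-622/581, 8/83)

-622/581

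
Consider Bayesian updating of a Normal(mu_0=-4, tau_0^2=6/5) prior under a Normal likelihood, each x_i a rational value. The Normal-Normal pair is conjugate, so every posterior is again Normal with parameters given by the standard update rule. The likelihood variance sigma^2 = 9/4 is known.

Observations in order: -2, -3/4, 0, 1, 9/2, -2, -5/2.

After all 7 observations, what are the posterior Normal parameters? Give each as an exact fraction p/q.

obs 1: x=-2 → posterior Normal(-76/23, 18/23)
obs 2: x=-3/4 → posterior Normal(-82/31, 18/31)
obs 3: x=0 → posterior Normal(-82/39, 6/13)
obs 4: x=1 → posterior Normal(-74/47, 18/47)
obs 5: x=9/2 → posterior Normal(-38/55, 18/55)
obs 6: x=-2 → posterior Normal(-6/7, 2/7)
obs 7: x=-5/2 → posterior Normal(-74/71, 18/71)

mu_0=-74/71, tau_0^2=18/71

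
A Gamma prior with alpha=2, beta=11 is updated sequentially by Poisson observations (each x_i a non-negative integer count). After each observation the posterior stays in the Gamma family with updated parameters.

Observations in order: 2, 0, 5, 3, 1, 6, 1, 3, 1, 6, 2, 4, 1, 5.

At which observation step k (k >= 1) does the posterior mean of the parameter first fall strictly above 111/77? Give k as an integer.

obs 1: x=2 → posterior Gamma(4, 12)
obs 2: x=0 → posterior Gamma(4, 13)
obs 3: x=5 → posterior Gamma(9, 14)
obs 4: x=3 → posterior Gamma(12, 15)
obs 5: x=1 → posterior Gamma(13, 16)
obs 6: x=6 → posterior Gamma(19, 17)
obs 7: x=1 → posterior Gamma(20, 18)
obs 8: x=3 → posterior Gamma(23, 19)
obs 9: x=1 → posterior Gamma(24, 20)
obs 10: x=6 → posterior Gamma(30, 21)
obs 11: x=2 → posterior Gamma(32, 22)
obs 12: x=4 → posterior Gamma(36, 23)
obs 13: x=1 → posterior Gamma(37, 24)
obs 14: x=5 → posterior Gamma(42, 25)

k = 11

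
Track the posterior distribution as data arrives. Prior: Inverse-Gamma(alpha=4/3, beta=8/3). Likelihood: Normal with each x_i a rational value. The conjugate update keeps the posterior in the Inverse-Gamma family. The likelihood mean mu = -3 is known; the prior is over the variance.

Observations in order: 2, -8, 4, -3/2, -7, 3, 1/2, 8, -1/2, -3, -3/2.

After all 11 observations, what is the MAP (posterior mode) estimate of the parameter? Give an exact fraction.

obs 1: x=2 → posterior Inverse-Gamma(11/6, 91/6)
obs 2: x=-8 → posterior Inverse-Gamma(7/3, 83/3)
obs 3: x=4 → posterior Inverse-Gamma(17/6, 313/6)
obs 4: x=-3/2 → posterior Inverse-Gamma(10/3, 1279/24)
obs 5: x=-7 → posterior Inverse-Gamma(23/6, 1471/24)
obs 6: x=3 → posterior Inverse-Gamma(13/3, 1903/24)
obs 7: x=1/2 → posterior Inverse-Gamma(29/6, 1025/12)
obs 8: x=8 → posterior Inverse-Gamma(16/3, 1751/12)
obs 9: x=-1/2 → posterior Inverse-Gamma(35/6, 3577/24)
obs 10: x=-3 → posterior Inverse-Gamma(19/3, 3577/24)
obs 11: x=-3/2 → posterior Inverse-Gamma(41/6, 901/6)

901/47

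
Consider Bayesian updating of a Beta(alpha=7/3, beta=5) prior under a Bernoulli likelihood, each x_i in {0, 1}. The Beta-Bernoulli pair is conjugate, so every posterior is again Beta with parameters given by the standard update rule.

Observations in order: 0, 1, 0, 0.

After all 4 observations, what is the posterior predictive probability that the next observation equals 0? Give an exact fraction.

12/17

obs 1: x=0 → posterior Beta(7/3, 6)
obs 2: x=1 → posterior Beta(10/3, 6)
obs 3: x=0 → posterior Beta(10/3, 7)
obs 4: x=0 → posterior Beta(10/3, 8)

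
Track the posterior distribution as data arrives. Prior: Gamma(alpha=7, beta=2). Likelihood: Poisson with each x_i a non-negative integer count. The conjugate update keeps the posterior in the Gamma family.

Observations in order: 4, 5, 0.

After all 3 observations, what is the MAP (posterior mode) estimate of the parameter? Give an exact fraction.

3

obs 1: x=4 → posterior Gamma(11, 3)
obs 2: x=5 → posterior Gamma(16, 4)
obs 3: x=0 → posterior Gamma(16, 5)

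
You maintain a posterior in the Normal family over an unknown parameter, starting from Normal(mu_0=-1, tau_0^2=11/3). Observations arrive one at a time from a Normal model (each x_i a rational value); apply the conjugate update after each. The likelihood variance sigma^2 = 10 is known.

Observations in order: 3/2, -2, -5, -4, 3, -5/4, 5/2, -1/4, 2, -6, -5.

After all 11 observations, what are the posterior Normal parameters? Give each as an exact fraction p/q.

obs 1: x=3/2 → posterior Normal(-27/82, 110/41)
obs 2: x=-2 → posterior Normal(-71/104, 55/26)
obs 3: x=-5 → posterior Normal(-181/126, 110/63)
obs 4: x=-4 → posterior Normal(-269/148, 55/37)
obs 5: x=3 → posterior Normal(-203/170, 22/17)
obs 6: x=-5/4 → posterior Normal(-461/384, 55/48)
obs 7: x=5/2 → posterior Normal(-351/428, 110/107)
obs 8: x=-1/4 → posterior Normal(-181/236, 55/59)
obs 9: x=2 → posterior Normal(-137/258, 110/129)
obs 10: x=-6 → posterior Normal(-269/280, 11/14)
obs 11: x=-5 → posterior Normal(-379/302, 110/151)

mu_0=-379/302, tau_0^2=110/151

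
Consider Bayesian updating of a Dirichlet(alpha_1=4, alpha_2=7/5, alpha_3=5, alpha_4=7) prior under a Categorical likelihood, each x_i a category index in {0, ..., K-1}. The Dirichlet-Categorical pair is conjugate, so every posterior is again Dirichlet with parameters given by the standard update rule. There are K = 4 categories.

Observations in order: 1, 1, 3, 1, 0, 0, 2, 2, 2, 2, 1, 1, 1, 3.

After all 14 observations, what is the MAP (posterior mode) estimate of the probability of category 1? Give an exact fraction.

32/137

obs 1: x=1 → posterior Dirichlet(4, 12/5, 5, 7)
obs 2: x=1 → posterior Dirichlet(4, 17/5, 5, 7)
obs 3: x=3 → posterior Dirichlet(4, 17/5, 5, 8)
obs 4: x=1 → posterior Dirichlet(4, 22/5, 5, 8)
obs 5: x=0 → posterior Dirichlet(5, 22/5, 5, 8)
obs 6: x=0 → posterior Dirichlet(6, 22/5, 5, 8)
obs 7: x=2 → posterior Dirichlet(6, 22/5, 6, 8)
obs 8: x=2 → posterior Dirichlet(6, 22/5, 7, 8)
obs 9: x=2 → posterior Dirichlet(6, 22/5, 8, 8)
obs 10: x=2 → posterior Dirichlet(6, 22/5, 9, 8)
obs 11: x=1 → posterior Dirichlet(6, 27/5, 9, 8)
obs 12: x=1 → posterior Dirichlet(6, 32/5, 9, 8)
obs 13: x=1 → posterior Dirichlet(6, 37/5, 9, 8)
obs 14: x=3 → posterior Dirichlet(6, 37/5, 9, 9)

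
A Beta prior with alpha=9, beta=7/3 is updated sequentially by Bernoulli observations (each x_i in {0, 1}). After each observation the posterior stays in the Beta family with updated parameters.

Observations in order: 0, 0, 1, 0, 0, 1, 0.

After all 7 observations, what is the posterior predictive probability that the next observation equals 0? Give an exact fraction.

2/5

obs 1: x=0 → posterior Beta(9, 10/3)
obs 2: x=0 → posterior Beta(9, 13/3)
obs 3: x=1 → posterior Beta(10, 13/3)
obs 4: x=0 → posterior Beta(10, 16/3)
obs 5: x=0 → posterior Beta(10, 19/3)
obs 6: x=1 → posterior Beta(11, 19/3)
obs 7: x=0 → posterior Beta(11, 22/3)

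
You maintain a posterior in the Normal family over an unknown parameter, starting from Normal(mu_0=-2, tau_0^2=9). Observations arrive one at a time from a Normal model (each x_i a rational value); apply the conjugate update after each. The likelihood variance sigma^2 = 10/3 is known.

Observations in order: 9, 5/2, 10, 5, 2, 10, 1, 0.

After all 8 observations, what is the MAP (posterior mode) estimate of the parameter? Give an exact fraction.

2093/452

obs 1: x=9 → posterior Normal(223/37, 90/37)
obs 2: x=5/2 → posterior Normal(581/128, 45/32)
obs 3: x=10 → posterior Normal(1121/182, 90/91)
obs 4: x=5 → posterior Normal(1391/236, 45/59)
obs 5: x=2 → posterior Normal(1499/290, 18/29)
obs 6: x=10 → posterior Normal(2039/344, 45/86)
obs 7: x=1 → posterior Normal(2093/398, 90/199)
obs 8: x=0 → posterior Normal(2093/452, 45/113)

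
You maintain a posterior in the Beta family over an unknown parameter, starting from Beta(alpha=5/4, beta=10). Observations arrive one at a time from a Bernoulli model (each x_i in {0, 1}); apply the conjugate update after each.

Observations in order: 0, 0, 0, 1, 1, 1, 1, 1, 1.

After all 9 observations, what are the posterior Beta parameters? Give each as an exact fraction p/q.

alpha=29/4, beta=13

obs 1: x=0 → posterior Beta(5/4, 11)
obs 2: x=0 → posterior Beta(5/4, 12)
obs 3: x=0 → posterior Beta(5/4, 13)
obs 4: x=1 → posterior Beta(9/4, 13)
obs 5: x=1 → posterior Beta(13/4, 13)
obs 6: x=1 → posterior Beta(17/4, 13)
obs 7: x=1 → posterior Beta(21/4, 13)
obs 8: x=1 → posterior Beta(25/4, 13)
obs 9: x=1 → posterior Beta(29/4, 13)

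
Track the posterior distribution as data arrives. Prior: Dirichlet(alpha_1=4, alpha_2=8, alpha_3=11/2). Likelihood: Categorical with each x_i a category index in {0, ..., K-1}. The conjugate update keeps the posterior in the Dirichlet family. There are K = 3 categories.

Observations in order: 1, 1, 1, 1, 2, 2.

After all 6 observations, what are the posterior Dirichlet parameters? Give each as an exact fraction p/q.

alpha_1=4, alpha_2=12, alpha_3=15/2

obs 1: x=1 → posterior Dirichlet(4, 9, 11/2)
obs 2: x=1 → posterior Dirichlet(4, 10, 11/2)
obs 3: x=1 → posterior Dirichlet(4, 11, 11/2)
obs 4: x=1 → posterior Dirichlet(4, 12, 11/2)
obs 5: x=2 → posterior Dirichlet(4, 12, 13/2)
obs 6: x=2 → posterior Dirichlet(4, 12, 15/2)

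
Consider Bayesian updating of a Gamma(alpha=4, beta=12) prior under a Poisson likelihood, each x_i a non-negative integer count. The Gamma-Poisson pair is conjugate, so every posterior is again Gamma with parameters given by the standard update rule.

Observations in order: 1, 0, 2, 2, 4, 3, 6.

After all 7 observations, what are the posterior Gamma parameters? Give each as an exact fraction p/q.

obs 1: x=1 → posterior Gamma(5, 13)
obs 2: x=0 → posterior Gamma(5, 14)
obs 3: x=2 → posterior Gamma(7, 15)
obs 4: x=2 → posterior Gamma(9, 16)
obs 5: x=4 → posterior Gamma(13, 17)
obs 6: x=3 → posterior Gamma(16, 18)
obs 7: x=6 → posterior Gamma(22, 19)

alpha=22, beta=19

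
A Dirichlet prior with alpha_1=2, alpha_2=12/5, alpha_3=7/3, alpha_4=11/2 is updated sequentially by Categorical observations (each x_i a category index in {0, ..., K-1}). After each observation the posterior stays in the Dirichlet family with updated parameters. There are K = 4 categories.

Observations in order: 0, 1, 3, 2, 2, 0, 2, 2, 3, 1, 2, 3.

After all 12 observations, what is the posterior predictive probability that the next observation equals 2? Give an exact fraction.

220/727

obs 1: x=0 → posterior Dirichlet(3, 12/5, 7/3, 11/2)
obs 2: x=1 → posterior Dirichlet(3, 17/5, 7/3, 11/2)
obs 3: x=3 → posterior Dirichlet(3, 17/5, 7/3, 13/2)
obs 4: x=2 → posterior Dirichlet(3, 17/5, 10/3, 13/2)
obs 5: x=2 → posterior Dirichlet(3, 17/5, 13/3, 13/2)
obs 6: x=0 → posterior Dirichlet(4, 17/5, 13/3, 13/2)
obs 7: x=2 → posterior Dirichlet(4, 17/5, 16/3, 13/2)
obs 8: x=2 → posterior Dirichlet(4, 17/5, 19/3, 13/2)
obs 9: x=3 → posterior Dirichlet(4, 17/5, 19/3, 15/2)
obs 10: x=1 → posterior Dirichlet(4, 22/5, 19/3, 15/2)
obs 11: x=2 → posterior Dirichlet(4, 22/5, 22/3, 15/2)
obs 12: x=3 → posterior Dirichlet(4, 22/5, 22/3, 17/2)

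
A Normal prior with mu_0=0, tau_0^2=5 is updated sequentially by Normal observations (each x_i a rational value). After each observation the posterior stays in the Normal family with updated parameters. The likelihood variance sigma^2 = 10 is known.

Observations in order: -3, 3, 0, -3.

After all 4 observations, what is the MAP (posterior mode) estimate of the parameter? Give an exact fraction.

-1/2

obs 1: x=-3 → posterior Normal(-1, 10/3)
obs 2: x=3 → posterior Normal(0, 5/2)
obs 3: x=0 → posterior Normal(0, 2)
obs 4: x=-3 → posterior Normal(-1/2, 5/3)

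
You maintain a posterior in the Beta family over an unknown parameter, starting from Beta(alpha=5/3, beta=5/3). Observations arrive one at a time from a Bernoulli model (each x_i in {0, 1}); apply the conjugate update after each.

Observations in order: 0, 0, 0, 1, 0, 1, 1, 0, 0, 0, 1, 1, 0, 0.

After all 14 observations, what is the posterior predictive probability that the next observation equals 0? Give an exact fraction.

8/13

obs 1: x=0 → posterior Beta(5/3, 8/3)
obs 2: x=0 → posterior Beta(5/3, 11/3)
obs 3: x=0 → posterior Beta(5/3, 14/3)
obs 4: x=1 → posterior Beta(8/3, 14/3)
obs 5: x=0 → posterior Beta(8/3, 17/3)
obs 6: x=1 → posterior Beta(11/3, 17/3)
obs 7: x=1 → posterior Beta(14/3, 17/3)
obs 8: x=0 → posterior Beta(14/3, 20/3)
obs 9: x=0 → posterior Beta(14/3, 23/3)
obs 10: x=0 → posterior Beta(14/3, 26/3)
obs 11: x=1 → posterior Beta(17/3, 26/3)
obs 12: x=1 → posterior Beta(20/3, 26/3)
obs 13: x=0 → posterior Beta(20/3, 29/3)
obs 14: x=0 → posterior Beta(20/3, 32/3)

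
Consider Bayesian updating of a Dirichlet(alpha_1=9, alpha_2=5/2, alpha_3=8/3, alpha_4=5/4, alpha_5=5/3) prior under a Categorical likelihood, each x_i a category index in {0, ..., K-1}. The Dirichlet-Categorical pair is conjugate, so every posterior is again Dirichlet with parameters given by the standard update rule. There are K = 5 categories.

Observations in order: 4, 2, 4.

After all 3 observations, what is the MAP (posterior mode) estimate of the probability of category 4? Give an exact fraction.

32/181

obs 1: x=4 → posterior Dirichlet(9, 5/2, 8/3, 5/4, 8/3)
obs 2: x=2 → posterior Dirichlet(9, 5/2, 11/3, 5/4, 8/3)
obs 3: x=4 → posterior Dirichlet(9, 5/2, 11/3, 5/4, 11/3)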